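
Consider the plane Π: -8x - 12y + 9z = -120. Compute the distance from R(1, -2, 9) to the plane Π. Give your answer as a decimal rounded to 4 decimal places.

n·R − d = (-8)·(1) + (-12)·(-2) + (9)·(9) − (-120) = 217; |n| = √289.
Distance = |217| / √289 = 217/√289 ≈ 12.7647.

12.7647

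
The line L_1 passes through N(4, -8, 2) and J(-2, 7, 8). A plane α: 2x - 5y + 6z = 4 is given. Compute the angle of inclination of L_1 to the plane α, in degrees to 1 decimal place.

21.5

A direction vector for L_1 is J − N = (-6, 15, 6).
sin θ = |n·v| / (|n||v|) = |-51| / (√65 · √297) = 0.36706.
θ ≈ 21.5°.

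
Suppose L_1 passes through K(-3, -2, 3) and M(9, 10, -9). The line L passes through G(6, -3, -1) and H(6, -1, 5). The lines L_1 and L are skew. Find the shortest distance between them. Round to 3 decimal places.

A direction vector for L_1 is M − K = (12, 12, -12).
A direction vector for L is H − G = (0, 2, 6).
Common perpendicular direction n = (12, 12, -12) × (0, 2, 6) = (96, -72, 24).
With w = (6, -3, -1) − (-3, -2, 3) = (9, -1, -4), w · n = 840.
Distance = |w · n| / |n| = |840| / √14976 ≈ 6.864.

6.864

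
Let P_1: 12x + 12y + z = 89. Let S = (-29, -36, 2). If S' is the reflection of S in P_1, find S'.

λ = (n·S − d)/|n|² = (-778 − 89)/289 = -3.
Reflection = S − 2λn = (-29, -36, 2) − (-6)·(12, 12, 1) = (43, 36, 8).

(43, 36, 8)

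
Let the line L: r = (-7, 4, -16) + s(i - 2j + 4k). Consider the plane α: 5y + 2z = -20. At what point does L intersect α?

Substitute r = (-7, 4, -16) + t(1, -2, 4) into the plane: -12 + (-2)t = -20, so t = 4.
Intersection: (-7, 4, -16) + 4·(1, -2, 4) = (-3, -4, 0).

(-3, -4, 0)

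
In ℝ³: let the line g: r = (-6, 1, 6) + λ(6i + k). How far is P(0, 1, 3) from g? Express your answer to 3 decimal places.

Taking (-6, 1, 6) on g with direction v = (6, 0, 1): w = P − (-6, 1, 6) = (6, 0, -3), and w × v = (0, -24, 0).
Distance = |w × v| / |v| = √576 / √37 ≈ 3.946.

3.946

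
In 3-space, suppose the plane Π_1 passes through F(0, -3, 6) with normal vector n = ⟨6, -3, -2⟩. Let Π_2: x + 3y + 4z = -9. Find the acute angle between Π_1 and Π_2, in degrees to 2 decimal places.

Π_1: n·r = n·F gives 6x - 3y - 2z = -3.
cos θ = |n₁·n₂| / (|n₁||n₂|) = |-11| / (√49 · √26).
θ = arccos(0.30818) ≈ 72.05°.

72.05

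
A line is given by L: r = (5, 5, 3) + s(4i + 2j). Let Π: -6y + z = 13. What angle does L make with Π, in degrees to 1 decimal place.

sin θ = |n·v| / (|n||v|) = |-12| / (√37 · √20) = 0.44113.
θ ≈ 26.2°.

26.2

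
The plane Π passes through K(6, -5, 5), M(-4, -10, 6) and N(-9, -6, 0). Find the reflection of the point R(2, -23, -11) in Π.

KM = (-10, -5, 1), KN = (-15, -1, -5); a normal to Π is KM × KN = (26, -65, -65).
Using K: Π has equation 26x - 65y - 65z = 156.
λ = (n·R − d)/|n|² = (2262 − 156)/9126 = 3/13.
Reflection = R − 2λn = (2, -23, -11) − (6/13)·(26, -65, -65) = (-10, 7, 19).

(-10, 7, 19)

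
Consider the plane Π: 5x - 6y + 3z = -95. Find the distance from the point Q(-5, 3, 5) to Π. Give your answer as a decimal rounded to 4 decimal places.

n·Q − d = (5)·(-5) + (-6)·(3) + (3)·(5) − (-95) = 67; |n| = √70.
Distance = |67| / √70 = 67/√70 ≈ 8.0080.

8.0080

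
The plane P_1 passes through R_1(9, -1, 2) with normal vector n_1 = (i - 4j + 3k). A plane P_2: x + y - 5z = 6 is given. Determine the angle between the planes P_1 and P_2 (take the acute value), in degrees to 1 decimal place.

47.2

P_1: n_1·r = n_1·R_1 gives x - 4y + 3z = 19.
cos θ = |n₁·n₂| / (|n₁||n₂|) = |-18| / (√26 · √27).
θ = arccos(0.67937) ≈ 47.2°.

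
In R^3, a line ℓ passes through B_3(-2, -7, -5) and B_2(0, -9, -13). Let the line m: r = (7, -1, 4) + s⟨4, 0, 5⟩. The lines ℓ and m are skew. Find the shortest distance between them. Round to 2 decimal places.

6.15

A direction vector for ℓ is B_2 − B_3 = (2, -2, -8).
Common perpendicular direction n = (2, -2, -8) × (4, 0, 5) = (-10, -42, 8).
With w = (7, -1, 4) − (-2, -7, -5) = (9, 6, 9), w · n = -270.
Distance = |w · n| / |n| = |-270| / √1928 ≈ 6.15.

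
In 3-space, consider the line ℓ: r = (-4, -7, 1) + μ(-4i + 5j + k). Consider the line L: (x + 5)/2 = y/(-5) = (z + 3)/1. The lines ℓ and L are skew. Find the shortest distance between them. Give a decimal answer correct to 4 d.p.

0.5208

L has direction (2, -5, 1) through (-5, 0, -3).
Common perpendicular direction n = (-4, 5, 1) × (2, -5, 1) = (10, 6, 10).
With w = (-5, 0, -3) − (-4, -7, 1) = (-1, 7, -4), w · n = -8.
Distance = |w · n| / |n| = |-8| / √236 ≈ 0.5208.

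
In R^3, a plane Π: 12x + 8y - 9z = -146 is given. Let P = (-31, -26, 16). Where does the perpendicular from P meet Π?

(-7, -10, -2)

Foot = P − λn with λ = (n·P − d)/|n|² = (-724 − (-146))/289 = -2.
Foot = (-31, -26, 16) − (-2)·(12, 8, -9) = (-7, -10, -2).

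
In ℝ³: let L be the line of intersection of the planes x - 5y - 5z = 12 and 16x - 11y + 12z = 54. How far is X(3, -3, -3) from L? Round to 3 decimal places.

Direction of L: (1, -5, -5) × (16, -11, 12) = (-115, -92, 69).
A point on L: solving the two plane equations with x = -3 gives (-3, -6, 3).
Taking (-3, -6, 3) on L with direction v = (-115, -92, 69): w = X − (-3, -6, 3) = (6, 3, -6), and w × v = (-345, 276, -207).
Distance = |w × v| / |v| = √238050 / √26450 ≈ 3.000.

3.000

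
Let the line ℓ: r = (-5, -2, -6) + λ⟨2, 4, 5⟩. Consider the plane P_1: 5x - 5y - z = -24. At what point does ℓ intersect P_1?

Substitute r = (-5, -2, -6) + t(2, 4, 5) into the plane: -9 + (-15)t = -24, so t = 1.
Intersection: (-5, -2, -6) + 1·(2, 4, 5) = (-3, 2, -1).

(-3, 2, -1)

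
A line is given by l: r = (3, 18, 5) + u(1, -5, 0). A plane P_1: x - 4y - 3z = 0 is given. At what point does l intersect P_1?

(7, -2, 5)

Substitute r = (3, 18, 5) + t(1, -5, 0) into the plane: -84 + 21t = 0, so t = 4.
Intersection: (3, 18, 5) + 4·(1, -5, 0) = (7, -2, 5).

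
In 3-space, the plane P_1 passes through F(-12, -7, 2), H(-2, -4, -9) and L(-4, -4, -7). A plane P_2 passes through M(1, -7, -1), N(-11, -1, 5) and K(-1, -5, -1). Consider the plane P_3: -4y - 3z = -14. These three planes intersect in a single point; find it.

(-9, 8, -6)

FH = (10, 3, -11), FL = (8, 3, -9); a normal to P_1 is FH × FL = (6, 2, 6).
Using F: P_1 has equation 6x + 2y + 6z = -74.
MN = (-12, 6, 6), MK = (-2, 2, 0); a normal to P_2 is MN × MK = (-12, -12, -12).
Using M: P_2 has equation -12x - 12y - 12z = 84.
Solving the 3×3 linear system 6x + 2y + 6z = -74, -12x - 12y - 12z = 84, -4y - 3z = -14 (e.g. by elimination or Cramer's rule, determinant = 144) gives (-9, 8, -6).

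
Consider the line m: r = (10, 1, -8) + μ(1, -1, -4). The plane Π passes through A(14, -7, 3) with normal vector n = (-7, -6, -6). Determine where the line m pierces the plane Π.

Π: n·r = n·A gives -7x - 6y - 6z = -74.
Substitute r = (10, 1, -8) + t(1, -1, -4) into the plane: -28 + 23t = -74, so t = -2.
Intersection: (10, 1, -8) + (-2)·(1, -1, -4) = (8, 3, 0).

(8, 3, 0)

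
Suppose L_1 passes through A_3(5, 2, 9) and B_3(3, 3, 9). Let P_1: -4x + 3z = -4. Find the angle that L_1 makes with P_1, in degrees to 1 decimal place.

A direction vector for L_1 is B_3 − A_3 = (-2, 1, 0).
sin θ = |n·v| / (|n||v|) = |8| / (√25 · √5) = 0.71554.
θ ≈ 45.7°.

45.7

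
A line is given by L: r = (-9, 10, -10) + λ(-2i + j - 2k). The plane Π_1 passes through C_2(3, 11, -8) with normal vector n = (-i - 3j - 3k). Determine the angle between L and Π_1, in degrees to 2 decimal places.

22.48

Π_1: n·r = n·C_2 gives -x - 3y - 3z = -12.
sin θ = |n·v| / (|n||v|) = |5| / (√19 · √9) = 0.38236.
θ ≈ 22.48°.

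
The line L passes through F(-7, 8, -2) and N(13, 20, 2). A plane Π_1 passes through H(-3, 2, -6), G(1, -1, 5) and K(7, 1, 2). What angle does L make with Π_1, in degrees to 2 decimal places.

23.33

A direction vector for L is N − F = (20, 12, 4).
HG = (4, -3, 11), HK = (10, -1, 8); a normal to Π_1 is HG × HK = (-13, 78, 26).
Using H: Π_1 has equation -13x + 78y + 26z = 39.
sin θ = |n·v| / (|n||v|) = |780| / (√6929 · √560) = 0.39597.
θ ≈ 23.33°.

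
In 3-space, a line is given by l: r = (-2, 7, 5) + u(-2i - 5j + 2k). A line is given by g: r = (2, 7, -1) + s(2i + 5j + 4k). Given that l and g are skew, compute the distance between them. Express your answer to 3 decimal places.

3.714

Common perpendicular direction n = (-2, -5, 2) × (2, 5, 4) = (-30, 12, 0).
With w = (2, 7, -1) − (-2, 7, 5) = (4, 0, -6), w · n = -120.
Distance = |w · n| / |n| = |-120| / √1044 ≈ 3.714.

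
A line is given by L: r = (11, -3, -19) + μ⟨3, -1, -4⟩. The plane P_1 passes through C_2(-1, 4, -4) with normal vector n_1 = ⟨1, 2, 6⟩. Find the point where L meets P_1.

(-1, 1, -3)

P_1: n_1·r = n_1·C_2 gives x + 2y + 6z = -17.
Substitute r = (11, -3, -19) + t(3, -1, -4) into the plane: -109 + (-23)t = -17, so t = -4.
Intersection: (11, -3, -19) + (-4)·(3, -1, -4) = (-1, 1, -3).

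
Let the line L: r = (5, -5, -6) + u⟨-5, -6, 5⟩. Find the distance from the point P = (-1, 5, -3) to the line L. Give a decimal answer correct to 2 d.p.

11.93

Taking (5, -5, -6) on L with direction v = (-5, -6, 5): w = P − (5, -5, -6) = (-6, 10, 3), and w × v = (68, 15, 86).
Distance = |w × v| / |v| = √12245 / √86 ≈ 11.93.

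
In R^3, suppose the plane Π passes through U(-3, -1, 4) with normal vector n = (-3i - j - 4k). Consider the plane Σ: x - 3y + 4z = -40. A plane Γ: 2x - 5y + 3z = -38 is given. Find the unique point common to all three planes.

Π: n·r = n·U gives -3x - y - 4z = -6.
Solving the 3×3 linear system -3x - y - 4z = -6, x - 3y + 4z = -40, 2x - 5y + 3z = -38 (e.g. by elimination or Cramer's rule, determinant = -42) gives (9, 7, -7).

(9, 7, -7)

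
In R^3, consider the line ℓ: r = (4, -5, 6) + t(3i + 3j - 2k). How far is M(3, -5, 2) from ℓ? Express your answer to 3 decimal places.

Taking (4, -5, 6) on ℓ with direction v = (3, 3, -2): w = M − (4, -5, 6) = (-1, 0, -4), and w × v = (12, -14, -3).
Distance = |w × v| / |v| = √349 / √22 ≈ 3.983.

3.983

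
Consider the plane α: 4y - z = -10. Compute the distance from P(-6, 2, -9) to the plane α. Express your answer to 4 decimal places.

6.5485

n·P − d = (0)·(-6) + (4)·(2) + (-1)·(-9) − (-10) = 27; |n| = √17.
Distance = |27| / √17 = 27/√17 ≈ 6.5485.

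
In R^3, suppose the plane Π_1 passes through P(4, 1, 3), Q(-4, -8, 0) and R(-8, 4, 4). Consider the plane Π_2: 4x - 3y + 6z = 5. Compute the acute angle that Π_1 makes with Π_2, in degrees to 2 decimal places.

31.76

PQ = (-8, -9, -3), PR = (-12, 3, 1); a normal to Π_1 is PQ × PR = (0, 44, -132).
Using P: Π_1 has equation 44y - 132z = -352.
cos θ = |n₁·n₂| / (|n₁||n₂|) = |-924| / (√19360 · √61).
θ = arccos(0.85027) ≈ 31.76°.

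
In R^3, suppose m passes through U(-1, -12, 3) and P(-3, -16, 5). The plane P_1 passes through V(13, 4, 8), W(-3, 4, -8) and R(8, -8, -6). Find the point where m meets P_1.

(5, 0, -3)

A direction vector for m is P − U = (-2, -4, 2).
VW = (-16, 0, -16), VR = (-5, -12, -14); a normal to P_1 is VW × VR = (-192, -144, 192).
Using V: P_1 has equation -192x - 144y + 192z = -1536.
Substitute r = (-1, -12, 3) + t(-2, -4, 2) into the plane: 2496 + 1344t = -1536, so t = -3.
Intersection: (-1, -12, 3) + (-3)·(-2, -4, 2) = (5, 0, -3).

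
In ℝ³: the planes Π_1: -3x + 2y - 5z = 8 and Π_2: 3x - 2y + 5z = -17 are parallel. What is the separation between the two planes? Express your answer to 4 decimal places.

1.4600

Rescale Π_2 by 1/(-1): -3x + 2y - 5z = 17. Then distance = |8 − 17| / √38 ≈ 1.4600.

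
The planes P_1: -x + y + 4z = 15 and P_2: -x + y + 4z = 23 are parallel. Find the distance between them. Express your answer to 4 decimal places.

1.8856

Same normal n = (-1, 1, 4) with |n| = √18; distance = |15 − 23| / |n| = 8/√18 ≈ 1.8856.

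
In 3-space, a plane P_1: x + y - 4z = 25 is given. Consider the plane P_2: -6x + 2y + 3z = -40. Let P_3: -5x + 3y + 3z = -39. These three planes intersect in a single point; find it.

(3, -2, -6)

Solving the 3×3 linear system x + y - 4z = 25, -6x + 2y + 3z = -40, -5x + 3y + 3z = -39 (e.g. by elimination or Cramer's rule, determinant = 32) gives (3, -2, -6).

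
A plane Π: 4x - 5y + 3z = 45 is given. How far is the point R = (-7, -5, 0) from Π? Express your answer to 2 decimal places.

n·R − d = (4)·(-7) + (-5)·(-5) + (3)·(0) − 45 = -48; |n| = √50.
Distance = |-48| / √50 = 48/√50 ≈ 6.79.

6.79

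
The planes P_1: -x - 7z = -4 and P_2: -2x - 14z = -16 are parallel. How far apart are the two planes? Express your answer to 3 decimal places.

Rescale P_2 by 1/2: -x - 7z = -8. Then distance = |-4 − (-8)| / √50 ≈ 0.566.

0.566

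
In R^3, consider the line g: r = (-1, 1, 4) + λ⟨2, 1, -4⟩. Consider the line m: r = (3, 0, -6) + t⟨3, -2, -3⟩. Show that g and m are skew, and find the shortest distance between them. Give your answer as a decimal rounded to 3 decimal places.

Common perpendicular direction n = (2, 1, -4) × (3, -2, -3) = (-11, -6, -7).
With w = (3, 0, -6) − (-1, 1, 4) = (4, -1, -10), w · n = 32.
Since n ≠ 0 the lines are not parallel, and w · n = 32 ≠ 0 so they do not intersect; hence they are skew.
Distance = |w · n| / |n| = |32| / √206 ≈ 2.230.

2.230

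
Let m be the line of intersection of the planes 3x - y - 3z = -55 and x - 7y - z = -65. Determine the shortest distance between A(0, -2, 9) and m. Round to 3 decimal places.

10.271

Direction of m: (3, -1, -3) × (1, -7, -1) = (-20, 0, -20).
A point on m: solving the two plane equations with x = -4 gives (-4, 7, 12).
Taking (-4, 7, 12) on m with direction v = (-20, 0, -20): w = A − (-4, 7, 12) = (4, -9, -3), and w × v = (180, 140, -180).
Distance = |w × v| / |v| = √84400 / √800 ≈ 10.271.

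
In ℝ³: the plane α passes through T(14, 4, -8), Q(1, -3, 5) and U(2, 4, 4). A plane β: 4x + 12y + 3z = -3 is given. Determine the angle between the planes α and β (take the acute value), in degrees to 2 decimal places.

TQ = (-13, -7, 13), TU = (-12, 0, 12); a normal to α is TQ × TU = (-84, 0, -84).
Using T: α has equation -84x - 84z = -504.
cos θ = |n₁·n₂| / (|n₁||n₂|) = |-588| / (√14112 · √169).
θ = arccos(0.38075) ≈ 67.62°.

67.62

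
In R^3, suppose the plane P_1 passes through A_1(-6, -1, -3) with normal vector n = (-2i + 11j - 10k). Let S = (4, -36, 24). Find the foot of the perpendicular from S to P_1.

P_1: n·r = n·A_1 gives -2x + 11y - 10z = 31.
Foot = S − λn with λ = (n·S − d)/|n|² = (-644 − 31)/225 = -3.
Foot = (4, -36, 24) − (-3)·(-2, 11, -10) = (-2, -3, -6).

(-2, -3, -6)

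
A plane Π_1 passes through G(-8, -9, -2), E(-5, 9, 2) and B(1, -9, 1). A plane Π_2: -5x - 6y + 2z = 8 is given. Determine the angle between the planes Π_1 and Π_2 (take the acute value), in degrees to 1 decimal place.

57.2

GE = (3, 18, 4), GB = (9, 0, 3); a normal to Π_1 is GE × GB = (54, 27, -162).
Using G: Π_1 has equation 54x + 27y - 162z = -351.
cos θ = |n₁·n₂| / (|n₁||n₂|) = |-756| / (√29889 · √65).
θ = arccos(0.54239) ≈ 57.2°.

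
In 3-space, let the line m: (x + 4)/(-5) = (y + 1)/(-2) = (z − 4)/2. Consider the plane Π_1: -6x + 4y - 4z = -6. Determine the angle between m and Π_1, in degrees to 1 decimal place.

m has direction (-5, -2, 2) through (-4, -1, 4).
sin θ = |n·v| / (|n||v|) = |14| / (√68 · √33) = 0.29554.
θ ≈ 17.2°.

17.2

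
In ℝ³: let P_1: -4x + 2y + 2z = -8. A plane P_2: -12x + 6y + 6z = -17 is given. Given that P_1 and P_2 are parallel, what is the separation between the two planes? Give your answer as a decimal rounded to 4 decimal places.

Rescale P_2 by 1/3: -4x + 2y + 2z = -17/3. Then distance = |-8 − (-17/3)| / √24 ≈ 0.4763.

0.4763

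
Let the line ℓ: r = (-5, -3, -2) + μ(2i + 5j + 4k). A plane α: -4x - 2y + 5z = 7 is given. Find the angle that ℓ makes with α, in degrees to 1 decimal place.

sin θ = |n·v| / (|n||v|) = |2| / (√45 · √45) = 0.04444.
θ ≈ 2.5°.

2.5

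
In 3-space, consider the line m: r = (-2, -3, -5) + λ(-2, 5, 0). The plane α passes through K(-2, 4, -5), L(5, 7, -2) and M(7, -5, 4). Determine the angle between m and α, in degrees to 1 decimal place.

28.8

KL = (7, 3, 3), KM = (9, -9, 9); a normal to α is KL × KM = (54, -36, -90).
Using K: α has equation 54x - 36y - 90z = 198.
sin θ = |n·v| / (|n||v|) = |-288| / (√12312 · √29) = 0.48198.
θ ≈ 28.8°.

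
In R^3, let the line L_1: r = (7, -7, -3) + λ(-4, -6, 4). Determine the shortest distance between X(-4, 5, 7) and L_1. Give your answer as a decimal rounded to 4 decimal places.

Taking (7, -7, -3) on L_1 with direction v = (-4, -6, 4): w = X − (7, -7, -3) = (-11, 12, 10), and w × v = (108, 4, 114).
Distance = |w × v| / |v| = √24676 / √68 ≈ 19.0495.

19.0495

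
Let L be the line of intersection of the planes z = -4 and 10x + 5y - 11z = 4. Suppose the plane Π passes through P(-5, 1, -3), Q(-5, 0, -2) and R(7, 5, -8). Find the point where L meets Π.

Direction of L: (0, 0, 1) × (10, 5, -11) = (-5, 10, 0).
A point on L: solving the two plane equations with x = -13 gives (-13, 18, -4).
PQ = (0, -1, 1), PR = (12, 4, -5); a normal to Π is PQ × PR = (1, 12, 12).
Using P: Π has equation x + 12y + 12z = -29.
Substitute r = (-13, 18, -4) + t(-5, 10, 0) into the plane: 155 + 115t = -29, so t = -8/5.
Intersection: (-13, 18, -4) + (-8/5)·(-5, 10, 0) = (-5, 2, -4).

(-5, 2, -4)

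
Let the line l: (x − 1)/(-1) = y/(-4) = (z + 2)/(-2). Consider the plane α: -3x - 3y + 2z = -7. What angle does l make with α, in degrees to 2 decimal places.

l has direction (-1, -4, -2) through (1, 0, -2).
sin θ = |n·v| / (|n||v|) = |11| / (√22 · √21) = 0.51177.
θ ≈ 30.78°.

30.78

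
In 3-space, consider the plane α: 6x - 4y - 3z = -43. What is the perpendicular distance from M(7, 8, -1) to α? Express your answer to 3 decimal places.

7.170

n·M − d = (6)·(7) + (-4)·(8) + (-3)·(-1) − (-43) = 56; |n| = √61.
Distance = |56| / √61 = 56/√61 ≈ 7.170.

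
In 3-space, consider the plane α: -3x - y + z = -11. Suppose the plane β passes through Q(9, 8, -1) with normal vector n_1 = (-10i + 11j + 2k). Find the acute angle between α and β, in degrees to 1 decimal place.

β: n_1·r = n_1·Q gives -10x + 11y + 2z = -4.
cos θ = |n₁·n₂| / (|n₁||n₂|) = |21| / (√11 · √225).
θ = arccos(0.42212) ≈ 65.0°.

65.0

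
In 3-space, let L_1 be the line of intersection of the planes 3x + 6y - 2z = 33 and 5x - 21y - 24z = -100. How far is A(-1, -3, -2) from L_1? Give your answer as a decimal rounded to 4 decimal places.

8.4805

Direction of L_1: (3, 6, -2) × (5, -21, -24) = (-186, 62, -93).
A point on L_1: solving the two plane equations with x = 1 gives (1, 5, 0).
Taking (1, 5, 0) on L_1 with direction v = (-186, 62, -93): w = A − (1, 5, 0) = (-2, -8, -2), and w × v = (868, 186, -1612).
Distance = |w × v| / |v| = √3386564 / √47089 ≈ 8.4805.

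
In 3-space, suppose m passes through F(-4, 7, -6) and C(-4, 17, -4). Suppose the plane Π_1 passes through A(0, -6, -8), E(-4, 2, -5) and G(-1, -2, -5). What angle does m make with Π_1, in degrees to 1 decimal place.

A direction vector for m is C − F = (0, 10, 2).
AE = (-4, 8, 3), AG = (-1, 4, 3); a normal to Π_1 is AE × AG = (12, 9, -8).
Using A: Π_1 has equation 12x + 9y - 8z = 10.
sin θ = |n·v| / (|n||v|) = |74| / (√289 · √104) = 0.42684.
θ ≈ 25.3°.

25.3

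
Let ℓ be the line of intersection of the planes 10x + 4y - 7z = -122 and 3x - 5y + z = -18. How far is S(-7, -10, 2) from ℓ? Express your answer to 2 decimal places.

Direction of ℓ: (10, 4, -7) × (3, -5, 1) = (-31, -31, -62).
A point on ℓ: solving the two plane equations with x = -9 gives (-9, -1, 4).
Taking (-9, -1, 4) on ℓ with direction v = (-31, -31, -62): w = S − (-9, -1, 4) = (2, -9, -2), and w × v = (496, 186, -341).
Distance = |w × v| / |v| = √396893 / √5766 ≈ 8.30.

8.30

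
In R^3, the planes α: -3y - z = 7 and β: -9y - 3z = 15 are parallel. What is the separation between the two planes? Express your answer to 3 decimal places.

0.632

Rescale β by 1/3: -3y - z = 5. Then distance = |7 − 5| / √10 ≈ 0.632.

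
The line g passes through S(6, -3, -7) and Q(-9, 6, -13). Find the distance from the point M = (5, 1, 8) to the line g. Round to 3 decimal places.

15.413

A direction vector for g is Q − S = (-15, 9, -6).
Taking (6, -3, -7) on g with direction v = (-15, 9, -6): w = M − (6, -3, -7) = (-1, 4, 15), and w × v = (-159, -231, 51).
Distance = |w × v| / |v| = √81243 / √342 ≈ 15.413.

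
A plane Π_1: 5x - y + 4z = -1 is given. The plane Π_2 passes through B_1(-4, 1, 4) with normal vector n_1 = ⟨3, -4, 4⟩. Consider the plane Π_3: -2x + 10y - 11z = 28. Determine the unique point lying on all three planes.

Π_2: n_1·r = n_1·B_1 gives 3x - 4y + 4z = 0.
Solving the 3×3 linear system 5x - y + 4z = -1, 3x - 4y + 4z = 0, -2x + 10y - 11z = 28 (e.g. by elimination or Cramer's rule, determinant = 83) gives (4, -3, -6).

(4, -3, -6)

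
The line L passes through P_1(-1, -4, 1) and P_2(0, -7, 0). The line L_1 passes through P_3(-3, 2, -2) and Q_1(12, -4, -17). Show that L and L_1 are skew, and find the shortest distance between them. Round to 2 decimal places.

A direction vector for L is P_2 − P_1 = (1, -3, -1).
A direction vector for L_1 is Q_1 − P_3 = (15, -6, -15).
Common perpendicular direction n = (1, -3, -1) × (15, -6, -15) = (39, 0, 39).
With w = (-3, 2, -2) − (-1, -4, 1) = (-2, 6, -3), w · n = -195.
Since n ≠ 0 the lines are not parallel, and w · n = -195 ≠ 0 so they do not intersect; hence they are skew.
Distance = |w · n| / |n| = |-195| / √3042 ≈ 3.54.

3.54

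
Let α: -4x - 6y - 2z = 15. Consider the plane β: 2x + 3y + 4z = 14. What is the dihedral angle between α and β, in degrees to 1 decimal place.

32.5

cos θ = |n₁·n₂| / (|n₁||n₂|) = |-34| / (√56 · √29).
θ = arccos(0.84370) ≈ 32.5°.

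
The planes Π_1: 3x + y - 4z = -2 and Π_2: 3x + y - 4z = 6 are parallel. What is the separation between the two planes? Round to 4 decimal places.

Same normal n = (3, 1, -4) with |n| = √26; distance = |-2 − 6| / |n| = 8/√26 ≈ 1.5689.

1.5689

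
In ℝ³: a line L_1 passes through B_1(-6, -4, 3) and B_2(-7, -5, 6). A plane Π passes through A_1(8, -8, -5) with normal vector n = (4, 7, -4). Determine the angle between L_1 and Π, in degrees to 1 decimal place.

A direction vector for L_1 is B_2 − B_1 = (-1, -1, 3).
Π: n·r = n·A_1 gives 4x + 7y - 4z = -4.
sin θ = |n·v| / (|n||v|) = |-23| / (√81 · √11) = 0.77053.
θ ≈ 50.4°.

50.4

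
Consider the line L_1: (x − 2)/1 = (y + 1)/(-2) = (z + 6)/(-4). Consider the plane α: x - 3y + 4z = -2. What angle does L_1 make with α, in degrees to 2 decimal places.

L_1 has direction (1, -2, -4) through (2, -1, -6).
sin θ = |n·v| / (|n||v|) = |-9| / (√26 · √21) = 0.38516.
θ ≈ 22.65°.

22.65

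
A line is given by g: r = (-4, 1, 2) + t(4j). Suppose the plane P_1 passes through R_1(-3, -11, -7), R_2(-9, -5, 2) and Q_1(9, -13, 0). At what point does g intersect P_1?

(-4, -7, 2)

R_1R_2 = (-6, 6, 9), R_1Q_1 = (12, -2, 7); a normal to P_1 is R_1R_2 × R_1Q_1 = (60, 150, -60).
Using R_1: P_1 has equation 60x + 150y - 60z = -1410.
Substitute r = (-4, 1, 2) + t(0, 4, 0) into the plane: -210 + 600t = -1410, so t = -2.
Intersection: (-4, 1, 2) + (-2)·(0, 4, 0) = (-4, -7, 2).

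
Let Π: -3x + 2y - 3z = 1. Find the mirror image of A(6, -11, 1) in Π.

λ = (n·A − d)/|n|² = (-43 − 1)/22 = -2.
Reflection = A − 2λn = (6, -11, 1) − (-4)·(-3, 2, -3) = (-6, -3, -11).

(-6, -3, -11)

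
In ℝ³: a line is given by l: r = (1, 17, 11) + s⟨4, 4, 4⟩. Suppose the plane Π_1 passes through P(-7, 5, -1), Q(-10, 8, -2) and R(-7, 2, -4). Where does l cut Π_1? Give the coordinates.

(-7, 9, 3)

PQ = (-3, 3, -1), PR = (0, -3, -3); a normal to Π_1 is PQ × PR = (-12, -9, 9).
Using P: Π_1 has equation -12x - 9y + 9z = 30.
Substitute r = (1, 17, 11) + t(4, 4, 4) into the plane: -66 + (-48)t = 30, so t = -2.
Intersection: (1, 17, 11) + (-2)·(4, 4, 4) = (-7, 9, 3).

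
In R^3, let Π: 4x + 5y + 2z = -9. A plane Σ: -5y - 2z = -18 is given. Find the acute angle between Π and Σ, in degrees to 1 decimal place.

36.6

cos θ = |n₁·n₂| / (|n₁||n₂|) = |-29| / (√45 · √29).
θ = arccos(0.80277) ≈ 36.6°.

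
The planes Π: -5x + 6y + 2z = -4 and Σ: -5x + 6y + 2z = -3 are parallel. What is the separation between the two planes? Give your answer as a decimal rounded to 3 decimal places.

0.124

Same normal n = (-5, 6, 2) with |n| = √65; distance = |-4 − (-3)| / |n| = 1/√65 ≈ 0.124.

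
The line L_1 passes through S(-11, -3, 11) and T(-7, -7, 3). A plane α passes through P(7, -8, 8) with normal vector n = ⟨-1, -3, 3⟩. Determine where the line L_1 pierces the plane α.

A direction vector for L_1 is T − S = (4, -4, -8).
α: n·r = n·P gives -x - 3y + 3z = 41.
Substitute r = (-11, -3, 11) + t(4, -4, -8) into the plane: 53 + (-16)t = 41, so t = 3/4.
Intersection: (-11, -3, 11) + (3/4)·(4, -4, -8) = (-8, -6, 5).

(-8, -6, 5)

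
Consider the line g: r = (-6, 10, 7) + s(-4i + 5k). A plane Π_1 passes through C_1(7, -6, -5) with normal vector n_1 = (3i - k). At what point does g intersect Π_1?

(6, 10, -8)

Π_1: n_1·r = n_1·C_1 gives 3x - z = 26.
Substitute r = (-6, 10, 7) + t(-4, 0, 5) into the plane: -25 + (-17)t = 26, so t = -3.
Intersection: (-6, 10, 7) + (-3)·(-4, 0, 5) = (6, 10, -8).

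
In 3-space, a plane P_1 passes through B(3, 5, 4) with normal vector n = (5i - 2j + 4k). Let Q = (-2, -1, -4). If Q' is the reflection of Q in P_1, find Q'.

(8, -5, 4)

P_1: n·r = n·B gives 5x - 2y + 4z = 21.
λ = (n·Q − d)/|n|² = (-24 − 21)/45 = -1.
Reflection = Q − 2λn = (-2, -1, -4) − (-2)·(5, -2, 4) = (8, -5, 4).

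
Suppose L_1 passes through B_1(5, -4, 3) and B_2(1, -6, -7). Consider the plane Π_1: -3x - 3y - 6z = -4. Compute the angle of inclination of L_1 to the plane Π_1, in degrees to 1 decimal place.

75.7

A direction vector for L_1 is B_2 − B_1 = (-4, -2, -10).
sin θ = |n·v| / (|n||v|) = |78| / (√54 · √120) = 0.96896.
θ ≈ 75.7°.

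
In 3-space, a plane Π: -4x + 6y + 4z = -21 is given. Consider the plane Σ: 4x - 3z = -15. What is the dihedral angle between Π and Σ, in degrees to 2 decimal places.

cos θ = |n₁·n₂| / (|n₁||n₂|) = |-28| / (√68 · √25).
θ = arccos(0.67910) ≈ 47.23°.

47.23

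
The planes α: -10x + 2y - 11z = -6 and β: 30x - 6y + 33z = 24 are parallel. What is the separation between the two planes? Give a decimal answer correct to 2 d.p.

Rescale β by 1/(-3): -10x + 2y - 11z = -8. Then distance = |-6 − (-8)| / √225 ≈ 0.13.

0.13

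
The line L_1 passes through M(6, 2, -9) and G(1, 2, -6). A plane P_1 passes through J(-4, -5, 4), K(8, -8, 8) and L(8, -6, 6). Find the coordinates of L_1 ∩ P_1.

A direction vector for L_1 is G − M = (-5, 0, 3).
JK = (12, -3, 4), JL = (12, -1, 2); a normal to P_1 is JK × JL = (-2, 24, 24).
Using J: P_1 has equation -2x + 24y + 24z = -16.
Substitute r = (6, 2, -9) + t(-5, 0, 3) into the plane: -180 + 82t = -16, so t = 2.
Intersection: (6, 2, -9) + 2·(-5, 0, 3) = (-4, 2, -3).

(-4, 2, -3)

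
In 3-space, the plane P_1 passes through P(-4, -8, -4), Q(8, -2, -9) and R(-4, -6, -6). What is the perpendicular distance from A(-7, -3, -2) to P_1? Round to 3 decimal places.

5.118

PQ = (12, 6, -5), PR = (0, 2, -2); a normal to P_1 is PQ × PR = (-2, 24, 24).
Using P: P_1 has equation -2x + 24y + 24z = -280.
n·A − d = (-2)·(-7) + (24)·(-3) + (24)·(-2) − (-280) = 174; |n| = √1156.
Distance = |174| / √1156 = 174/√1156 ≈ 5.118.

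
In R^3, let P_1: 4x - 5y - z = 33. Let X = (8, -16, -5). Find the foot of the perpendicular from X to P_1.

(0, -6, -3)

Foot = X − λn with λ = (n·X − d)/|n|² = (117 − 33)/42 = 2.
Foot = (8, -16, -5) − 2·(4, -5, -1) = (0, -6, -3).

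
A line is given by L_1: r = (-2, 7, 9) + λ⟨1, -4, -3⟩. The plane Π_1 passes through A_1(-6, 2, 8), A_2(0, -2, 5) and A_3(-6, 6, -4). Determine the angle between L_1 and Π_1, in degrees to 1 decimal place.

37.5

A_1A_2 = (6, -4, -3), A_1A_3 = (0, 4, -12); a normal to Π_1 is A_1A_2 × A_1A_3 = (60, 72, 24).
Using A_1: Π_1 has equation 60x + 72y + 24z = -24.
sin θ = |n·v| / (|n||v|) = |-300| / (√9360 · √26) = 0.60813.
θ ≈ 37.5°.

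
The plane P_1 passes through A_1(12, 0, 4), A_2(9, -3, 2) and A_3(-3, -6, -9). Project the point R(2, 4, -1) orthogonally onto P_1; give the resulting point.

(5, 3, -4)

A_1A_2 = (-3, -3, -2), A_1A_3 = (-15, -6, -13); a normal to P_1 is A_1A_2 × A_1A_3 = (27, -9, -27).
Using A_1: P_1 has equation 27x - 9y - 27z = 216.
Foot = R − λn with λ = (n·R − d)/|n|² = (45 − 216)/1539 = -1/9.
Foot = (2, 4, -1) − (-1/9)·(27, -9, -27) = (5, 3, -4).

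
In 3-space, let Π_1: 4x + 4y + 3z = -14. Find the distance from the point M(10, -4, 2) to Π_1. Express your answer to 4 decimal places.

6.8716

n·M − d = (4)·(10) + (4)·(-4) + (3)·(2) − (-14) = 44; |n| = √41.
Distance = |44| / √41 = 44/√41 ≈ 6.8716.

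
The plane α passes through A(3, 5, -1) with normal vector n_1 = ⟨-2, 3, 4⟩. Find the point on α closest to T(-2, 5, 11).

(2, -1, 3)

α: n_1·r = n_1·A gives -2x + 3y + 4z = 5.
Foot = T − λn with λ = (n·T − d)/|n|² = (63 − 5)/29 = 2.
Foot = (-2, 5, 11) − 2·(-2, 3, 4) = (2, -1, 3).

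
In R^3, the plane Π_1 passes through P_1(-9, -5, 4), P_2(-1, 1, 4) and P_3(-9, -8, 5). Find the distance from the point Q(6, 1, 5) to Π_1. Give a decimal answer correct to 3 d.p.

P_1P_2 = (8, 6, 0), P_1P_3 = (0, -3, 1); a normal to Π_1 is P_1P_2 × P_1P_3 = (6, -8, -24).
Using P_1: Π_1 has equation 6x - 8y - 24z = -110.
n·Q − d = (6)·(6) + (-8)·(1) + (-24)·(5) − (-110) = 18; |n| = √676.
Distance = |18| / √676 = 18/√676 ≈ 0.692.

0.692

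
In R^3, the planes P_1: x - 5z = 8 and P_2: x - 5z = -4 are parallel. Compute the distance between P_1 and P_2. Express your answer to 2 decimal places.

2.35

Same normal n = (1, 0, -5) with |n| = √26; distance = |8 − (-4)| / |n| = 12/√26 ≈ 2.35.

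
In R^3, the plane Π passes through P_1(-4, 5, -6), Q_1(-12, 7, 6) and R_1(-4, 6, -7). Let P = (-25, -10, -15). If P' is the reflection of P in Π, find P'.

(17, 14, 9)

P_1Q_1 = (-8, 2, 12), P_1R_1 = (0, 1, -1); a normal to Π is P_1Q_1 × P_1R_1 = (-14, -8, -8).
Using P_1: Π has equation -14x - 8y - 8z = 64.
λ = (n·P − d)/|n|² = (550 − 64)/324 = 3/2.
Reflection = P − 2λn = (-25, -10, -15) − 3·(-14, -8, -8) = (17, 14, 9).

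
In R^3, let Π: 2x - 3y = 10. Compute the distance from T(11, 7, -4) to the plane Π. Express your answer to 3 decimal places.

2.496

n·T − d = (2)·(11) + (-3)·(7) + (0)·(-4) − 10 = -9; |n| = √13.
Distance = |-9| / √13 = 9/√13 ≈ 2.496.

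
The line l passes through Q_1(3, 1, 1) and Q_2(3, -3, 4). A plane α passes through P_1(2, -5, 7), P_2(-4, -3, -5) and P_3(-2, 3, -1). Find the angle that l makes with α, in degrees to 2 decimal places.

A direction vector for l is Q_2 − Q_1 = (0, -4, 3).
P_1P_2 = (-6, 2, -12), P_1P_3 = (-4, 8, -8); a normal to α is P_1P_2 × P_1P_3 = (80, 0, -40).
Using P_1: α has equation 80x - 40z = -120.
sin θ = |n·v| / (|n||v|) = |-120| / (√8000 · √25) = 0.26833.
θ ≈ 15.56°.

15.56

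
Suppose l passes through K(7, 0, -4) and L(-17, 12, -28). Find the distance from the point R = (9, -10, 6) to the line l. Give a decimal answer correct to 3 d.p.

A direction vector for l is L − K = (-24, 12, -24).
Taking (7, 0, -4) on l with direction v = (-24, 12, -24): w = R − (7, 0, -4) = (2, -10, 10), and w × v = (120, -192, -216).
Distance = |w × v| / |v| = √97920 / √1296 ≈ 8.692.

8.692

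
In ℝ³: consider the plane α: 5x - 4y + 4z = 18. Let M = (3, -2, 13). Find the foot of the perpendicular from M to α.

(-2, 2, 9)

Foot = M − λn with λ = (n·M − d)/|n|² = (75 − 18)/57 = 1.
Foot = (3, -2, 13) − 1·(5, -4, 4) = (-2, 2, 9).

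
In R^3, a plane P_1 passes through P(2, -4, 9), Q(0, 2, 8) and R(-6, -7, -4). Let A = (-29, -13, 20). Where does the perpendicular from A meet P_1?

(-2, -7, 2)

PQ = (-2, 6, -1), PR = (-8, -3, -13); a normal to P_1 is PQ × PR = (-81, -18, 54).
Using P: P_1 has equation -81x - 18y + 54z = 396.
Foot = A − λn with λ = (n·A − d)/|n|² = (3663 − 396)/9801 = 1/3.
Foot = (-29, -13, 20) − (1/3)·(-81, -18, 54) = (-2, -7, 2).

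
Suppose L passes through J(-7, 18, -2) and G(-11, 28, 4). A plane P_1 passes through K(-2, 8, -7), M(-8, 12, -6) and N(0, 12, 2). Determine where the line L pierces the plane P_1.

A direction vector for L is G − J = (-4, 10, 6).
KM = (-6, 4, 1), KN = (2, 4, 9); a normal to P_1 is KM × KN = (32, 56, -32).
Using K: P_1 has equation 32x + 56y - 32z = 608.
Substitute r = (-7, 18, -2) + t(-4, 10, 6) into the plane: 848 + 240t = 608, so t = -1.
Intersection: (-7, 18, -2) + (-1)·(-4, 10, 6) = (-3, 8, -8).

(-3, 8, -8)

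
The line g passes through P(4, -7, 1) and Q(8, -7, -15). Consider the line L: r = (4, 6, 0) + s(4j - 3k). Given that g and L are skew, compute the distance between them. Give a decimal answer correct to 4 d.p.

2.0879

A direction vector for g is Q − P = (4, 0, -16).
Common perpendicular direction n = (4, 0, -16) × (0, 4, -3) = (64, 12, 16).
With w = (4, 6, 0) − (4, -7, 1) = (0, 13, -1), w · n = 140.
Distance = |w · n| / |n| = |140| / √4496 ≈ 2.0879.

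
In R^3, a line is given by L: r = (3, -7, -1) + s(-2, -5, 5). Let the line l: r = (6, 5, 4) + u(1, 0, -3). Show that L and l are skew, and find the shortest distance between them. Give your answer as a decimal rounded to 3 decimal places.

3.661

Common perpendicular direction n = (-2, -5, 5) × (1, 0, -3) = (15, -1, 5).
With w = (6, 5, 4) − (3, -7, -1) = (3, 12, 5), w · n = 58.
Since n ≠ 0 the lines are not parallel, and w · n = 58 ≠ 0 so they do not intersect; hence they are skew.
Distance = |w · n| / |n| = |58| / √251 ≈ 3.661.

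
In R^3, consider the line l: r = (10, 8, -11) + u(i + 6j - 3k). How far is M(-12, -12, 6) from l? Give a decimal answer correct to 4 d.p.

Taking (10, 8, -11) on l with direction v = (1, 6, -3): w = M − (10, 8, -11) = (-22, -20, 17), and w × v = (-42, -49, -112).
Distance = |w × v| / |v| = √16709 / √46 ≈ 19.0588.

19.0588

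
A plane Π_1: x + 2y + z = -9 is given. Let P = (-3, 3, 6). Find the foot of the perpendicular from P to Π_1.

(-6, -3, 3)

Foot = P − λn with λ = (n·P − d)/|n|² = (9 − (-9))/6 = 3.
Foot = (-3, 3, 6) − 3·(1, 2, 1) = (-6, -3, 3).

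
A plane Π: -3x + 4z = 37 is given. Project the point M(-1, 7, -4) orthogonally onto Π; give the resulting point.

(-7, 7, 4)

Foot = M − λn with λ = (n·M − d)/|n|² = (-13 − 37)/25 = -2.
Foot = (-1, 7, -4) − (-2)·(-3, 0, 4) = (-7, 7, 4).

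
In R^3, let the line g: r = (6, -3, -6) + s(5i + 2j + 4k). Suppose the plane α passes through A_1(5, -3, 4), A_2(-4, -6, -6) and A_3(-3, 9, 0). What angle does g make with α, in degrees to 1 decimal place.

A_1A_2 = (-9, -3, -10), A_1A_3 = (-8, 12, -4); a normal to α is A_1A_2 × A_1A_3 = (132, 44, -132).
Using A_1: α has equation 132x + 44y - 132z = 0.
sin θ = |n·v| / (|n||v|) = |220| / (√36784 · √45) = 0.17100.
θ ≈ 9.8°.

9.8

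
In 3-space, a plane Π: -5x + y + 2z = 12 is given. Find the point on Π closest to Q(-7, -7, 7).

Foot = Q − λn with λ = (n·Q − d)/|n|² = (42 − 12)/30 = 1.
Foot = (-7, -7, 7) − 1·(-5, 1, 2) = (-2, -8, 5).

(-2, -8, 5)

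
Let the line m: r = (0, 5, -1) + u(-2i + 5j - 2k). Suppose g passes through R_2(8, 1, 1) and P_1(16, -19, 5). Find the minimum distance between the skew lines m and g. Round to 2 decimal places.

5.94

A direction vector for g is P_1 − R_2 = (8, -20, 4).
Common perpendicular direction n = (-2, 5, -2) × (8, -20, 4) = (-20, -8, 0).
With w = (8, 1, 1) − (0, 5, -1) = (8, -4, 2), w · n = -128.
Distance = |w · n| / |n| = |-128| / √464 ≈ 5.94.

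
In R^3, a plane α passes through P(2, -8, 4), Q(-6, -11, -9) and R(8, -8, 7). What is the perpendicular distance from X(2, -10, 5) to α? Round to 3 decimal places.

2.186

PQ = (-8, -3, -13), PR = (6, 0, 3); a normal to α is PQ × PR = (-9, -54, 18).
Using P: α has equation -9x - 54y + 18z = 486.
n·X − d = (-9)·(2) + (-54)·(-10) + (18)·(5) − 486 = 126; |n| = √3321.
Distance = |126| / √3321 = 126/√3321 ≈ 2.186.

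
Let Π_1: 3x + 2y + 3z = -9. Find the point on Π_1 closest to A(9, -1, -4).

(6, -3, -7)

Foot = A − λn with λ = (n·A − d)/|n|² = (13 − (-9))/22 = 1.
Foot = (9, -1, -4) − 1·(3, 2, 3) = (6, -3, -7).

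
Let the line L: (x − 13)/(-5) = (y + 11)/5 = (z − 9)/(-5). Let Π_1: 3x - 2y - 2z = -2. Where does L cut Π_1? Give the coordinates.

L has direction (-5, 5, -5) through (13, -11, 9).
Substitute r = (13, -11, 9) + t(-5, 5, -5) into the plane: 43 + (-15)t = -2, so t = 3.
Intersection: (13, -11, 9) + 3·(-5, 5, -5) = (-2, 4, -6).

(-2, 4, -6)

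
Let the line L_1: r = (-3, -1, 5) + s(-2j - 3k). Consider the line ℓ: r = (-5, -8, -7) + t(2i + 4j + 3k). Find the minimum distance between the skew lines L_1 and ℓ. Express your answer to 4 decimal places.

Common perpendicular direction n = (0, -2, -3) × (2, 4, 3) = (6, -6, 4).
With w = (-5, -8, -7) − (-3, -1, 5) = (-2, -7, -12), w · n = -18.
Distance = |w · n| / |n| = |-18| / √88 ≈ 1.9188.

1.9188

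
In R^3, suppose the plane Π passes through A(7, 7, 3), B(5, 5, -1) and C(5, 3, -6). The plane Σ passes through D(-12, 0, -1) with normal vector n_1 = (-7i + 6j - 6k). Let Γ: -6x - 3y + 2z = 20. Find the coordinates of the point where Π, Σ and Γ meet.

(-6, 0, -8)

AB = (-2, -2, -4), AC = (-2, -4, -9); a normal to Π is AB × AC = (2, -10, 4).
Using A: Π has equation 2x - 10y + 4z = -44.
Σ: n_1·r = n_1·D gives -7x + 6y - 6z = 90.
Solving the 3×3 linear system 2x - 10y + 4z = -44, -7x + 6y - 6z = 90, -6x - 3y + 2z = 20 (e.g. by elimination or Cramer's rule, determinant = -284) gives (-6, 0, -8).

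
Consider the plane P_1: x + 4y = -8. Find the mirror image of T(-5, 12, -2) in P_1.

(-11, -12, -2)

λ = (n·T − d)/|n|² = (43 − (-8))/17 = 3.
Reflection = T − 2λn = (-5, 12, -2) − 6·(1, 4, 0) = (-11, -12, -2).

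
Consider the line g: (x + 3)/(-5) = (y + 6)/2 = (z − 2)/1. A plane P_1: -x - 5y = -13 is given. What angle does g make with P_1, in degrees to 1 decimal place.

g has direction (-5, 2, 1) through (-3, -6, 2).
sin θ = |n·v| / (|n||v|) = |-5| / (√26 · √30) = 0.17903.
θ ≈ 10.3°.

10.3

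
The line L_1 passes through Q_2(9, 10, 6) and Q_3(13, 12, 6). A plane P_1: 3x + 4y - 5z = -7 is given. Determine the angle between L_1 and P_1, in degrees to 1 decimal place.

39.2

A direction vector for L_1 is Q_3 − Q_2 = (4, 2, 0).
sin θ = |n·v| / (|n||v|) = |20| / (√50 · √20) = 0.63246.
θ ≈ 39.2°.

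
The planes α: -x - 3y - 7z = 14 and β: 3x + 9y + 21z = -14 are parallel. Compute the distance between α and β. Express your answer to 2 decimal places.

Rescale β by 1/(-3): -x - 3y - 7z = 14/3. Then distance = |14 − (14/3)| / √59 ≈ 1.22.

1.22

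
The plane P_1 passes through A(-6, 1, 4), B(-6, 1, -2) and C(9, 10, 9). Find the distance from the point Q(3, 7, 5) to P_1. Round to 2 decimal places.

AB = (0, 0, -6), AC = (15, 9, 5); a normal to P_1 is AB × AC = (54, -90, 0).
Using A: P_1 has equation 54x - 90y = -414.
n·Q − d = (54)·(3) + (-90)·(7) + (0)·(5) − (-414) = -54; |n| = √11016.
Distance = |-54| / √11016 = 54/√11016 ≈ 0.51.

0.51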